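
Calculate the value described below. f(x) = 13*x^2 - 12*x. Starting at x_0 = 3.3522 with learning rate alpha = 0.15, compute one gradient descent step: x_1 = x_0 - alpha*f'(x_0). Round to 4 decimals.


We compute the gradient at x_0 and apply the update.
f'(x) = 26*x - 12
f'(3.3522) = 26*3.3522 - 12 = 75.1572
x_1 = 3.3522 - 0.15*75.1572 = -7.9214


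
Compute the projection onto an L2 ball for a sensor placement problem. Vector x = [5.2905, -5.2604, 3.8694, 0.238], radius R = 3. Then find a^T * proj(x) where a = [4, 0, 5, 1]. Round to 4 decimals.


Step 1: Compute ||x|| (intermediates to 6 decimals).
||x|| = sqrt(5.2905^2 + (-5.2604)^2 + 3.8694^2 + 0.238^2) = 8.40774
Step 2: Project.
Since ||x|| > R, scale = R/||x|| = 3/8.40774 = 0.356814, proj(x) = scale * x
proj(x) = [1.887724, -1.876984, 1.380656, 0.084922]
Step 3: Dot product.
a^T * proj(x) = 4*1.887724 + 0*(-1.876984) + 5*1.380656 + 1*0.084922 = 14.5391


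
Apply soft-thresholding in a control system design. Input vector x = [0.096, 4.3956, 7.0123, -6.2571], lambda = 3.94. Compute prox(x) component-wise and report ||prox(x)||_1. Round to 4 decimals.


Soft-thresholding with lambda = 3.94:
prox(0.096) = sign(0.096)*max(|0.096| - 3.94, 0) = 0.0
prox(4.3956) = sign(4.3956)*max(|4.3956| - 3.94, 0) = 0.4556
prox(7.0123) = sign(7.0123)*max(|7.0123| - 3.94, 0) = 3.0723
prox(-6.2571) = sign(-6.2571)*max(|-6.2571| - 3.94, 0) = -2.3171
prox(x) = [0.0, 0.4556, 3.0723, -2.3171]
||prox(x)||_1 = 0.0 + 0.4556 + 3.0723 + 2.3171 = 5.845


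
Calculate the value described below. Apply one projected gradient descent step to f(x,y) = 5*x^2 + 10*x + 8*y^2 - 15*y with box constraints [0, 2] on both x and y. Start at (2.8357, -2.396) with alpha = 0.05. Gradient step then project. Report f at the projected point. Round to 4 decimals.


Step 1: Compute gradient at (2.8357, -2.396).
grad_x = 2*5*2.8357 + 10 = 38.357
grad_y = 2*8*-2.396 - 15 = -53.336
Step 2: Gradient step.
x_raw = 2.8357 - 0.05*38.357 = 0.9179
y_raw = -2.396 - 0.05*-53.336 = 0.2708
Step 3: Project onto [0, 2].
x_proj = clip(0.9179) = 0.9179
y_proj = clip(0.2708) = 0.2708
Step 4: Evaluate f.
f(0.9179, 0.2708) = 9.9154


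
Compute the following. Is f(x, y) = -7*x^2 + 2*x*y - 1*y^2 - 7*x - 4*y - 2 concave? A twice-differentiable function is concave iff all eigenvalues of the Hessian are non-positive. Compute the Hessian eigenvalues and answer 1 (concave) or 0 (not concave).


The Hessian of f(x,y) = -7*x^2 + 2*x*y - 1*y^2 - 7*x - 4*y - 2 is:
H = [[-14, 2], [2, -2]]
Trace = -14 - 2 = -16
Determinant = -14*-2 - (2)^2 = 24
Discriminant = (-16)^2 - 4*24 = 160.0
Eigenvalues: lambda_1 = -14.3246, lambda_2 = -1.6754
The function is concave.

1


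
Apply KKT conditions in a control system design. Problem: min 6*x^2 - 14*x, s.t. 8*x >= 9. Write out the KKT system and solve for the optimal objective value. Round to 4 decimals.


Step 1: Try lambda = 0 (constraint inactive).
Stationarity: 2*6*x - 14 = 0
x* = 14/(2*6) = 7/6 = 1.1667 (rounded; the exact value 7/6 is used below)
Check constraint: 8*1.1667 = 9.3336 >= 9 -- satisfied.
Step 2: Compute optimal value.
f(x*) = 6*(7/6)^2 - 14*(7/6) = -8.1667


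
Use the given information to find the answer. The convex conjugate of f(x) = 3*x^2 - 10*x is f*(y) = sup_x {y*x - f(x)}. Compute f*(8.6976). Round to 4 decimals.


f*(y) = sup_x {y*x - a*x^2 - b*x} = sup_x {(y-b)*x - a*x^2}
FOC: (y - b) - 2a*x = 0 => x* = (y - b)/(2a)
x* = (8.6976 + 10)/(2*3) = 3.1163
f*(8.6976) = (y-b)^2/(4a) = (8.6976 + 10)^2/(4*3)
= 349.6002/12 = 29.1334


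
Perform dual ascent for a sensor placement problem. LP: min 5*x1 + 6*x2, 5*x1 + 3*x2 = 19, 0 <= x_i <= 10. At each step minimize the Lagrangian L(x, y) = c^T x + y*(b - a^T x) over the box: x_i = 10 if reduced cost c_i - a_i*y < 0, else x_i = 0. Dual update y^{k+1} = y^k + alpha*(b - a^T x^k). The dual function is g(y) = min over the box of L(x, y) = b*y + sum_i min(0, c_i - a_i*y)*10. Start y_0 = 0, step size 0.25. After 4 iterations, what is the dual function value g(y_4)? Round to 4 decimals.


Dual ascent for LP: min 5*x1 + 6*x2, 5*x1 + 3*x2 = 19, 0 <= x_i <= 10
Step 1: y^k = 0.0, reduced costs: (5.0, 6.0)
  x^k = (0.0, 0.0), subgradient = b - a^T x = 19.0
  y^{k+1} = 0.0 + 0.25*19.0 = 4.75
Step 2: y^k = 4.75, reduced costs: (-18.75, -8.25)
  x^k = (10.0, 10.0), subgradient = b - a^T x = -61.0
  y^{k+1} = 4.75 + 0.25*-61.0 = -10.5
Step 3: y^k = -10.5, reduced costs: (57.5, 37.5)
  x^k = (0.0, 0.0), subgradient = b - a^T x = 19.0
  y^{k+1} = -10.5 + 0.25*19.0 = -5.75
Step 4: y^k = -5.75, reduced costs: (33.75, 23.25)
  x^k = (0.0, 0.0), subgradient = b - a^T x = 19.0
  y^{k+1} = -5.75 + 0.25*19.0 = -1.0
Dual objective at y_4 = -1.0: reduced costs (10.0, 9.0), box minimizer x = (0.0, 0.0)
g(y_4) = b*y + (c1 - a1*y)*x1 + (c2 - a2*y)*x2 = 19*(-1.0) + 10.0*0.0 + 9.0*0.0 = -19.0 + 0.0 + 0.0 = -19.0


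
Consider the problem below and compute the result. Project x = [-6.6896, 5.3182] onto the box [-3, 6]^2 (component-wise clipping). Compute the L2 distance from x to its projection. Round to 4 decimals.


Project each component onto [-3, 6].
clip(-6.6896) = -3.0, clip(5.3182) = 5.3182
Projection = [-3.0, 5.3182]
Squared diffs: [13.6131, 0.0]
Distance = sqrt(13.6131) = 3.6896


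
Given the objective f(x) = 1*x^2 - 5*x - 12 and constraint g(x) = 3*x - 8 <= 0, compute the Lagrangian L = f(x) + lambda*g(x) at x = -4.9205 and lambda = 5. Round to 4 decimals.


Step 1: Evaluate f(x).
f(-4.9205) = 1*(-4.9205)^2 - 5*(-4.9205) - 12 = 36.8138
Step 2: Evaluate g(x).
g(-4.9205) = 3*-4.9205 - 8 = -22.7615
Step 3: Compute Lagrangian.
L = 36.8138 + 5*-22.7615 = -76.9937


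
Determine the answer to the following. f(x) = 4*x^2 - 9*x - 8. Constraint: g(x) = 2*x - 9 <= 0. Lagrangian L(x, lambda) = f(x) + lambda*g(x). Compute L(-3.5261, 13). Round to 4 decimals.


Step 1: Evaluate f(x).
f(-3.5261) = 4*(-3.5261)^2 - 9*(-3.5261) - 8 = 73.4684
Step 2: Evaluate g(x).
g(-3.5261) = 2*-3.5261 - 9 = -16.0522
Step 3: Compute Lagrangian.
L = 73.4684 + 13*-16.0522 = -135.2102


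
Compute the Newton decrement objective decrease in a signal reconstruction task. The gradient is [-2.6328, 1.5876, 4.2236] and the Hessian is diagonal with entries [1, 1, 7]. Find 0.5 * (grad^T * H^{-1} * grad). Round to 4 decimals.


Step 1: H is diagonal, so H^(-1) * g = [-2.6328, 1.5876, 0.6034].
Step 2: g^T H^(-1) g = sum_i g_i^2 / H_ii
  = (-2.6328)^2/1 + (1.5876)^2/1 + (4.2236)^2/7
  = 6.9316 + 2.5205 + 2.5484 = 12.0005
Step 3: Objective decrease = 0.5 * g^T H^(-1) g = 6.0003


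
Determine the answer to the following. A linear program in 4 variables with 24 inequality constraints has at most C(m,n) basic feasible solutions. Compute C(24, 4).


Each vertex corresponds to some choice of n active constraints out of m, so the number of vertices is at most C(m, n) = m! / (n!(m-n)!).
m = 24, n = 4
Numerator: 24 * 23 * 22 * 21
Denominator: 4! = 24
C(24, 4) = 10626


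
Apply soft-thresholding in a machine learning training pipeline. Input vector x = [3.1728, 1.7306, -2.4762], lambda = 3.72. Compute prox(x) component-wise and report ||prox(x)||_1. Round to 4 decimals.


Soft-thresholding with lambda = 3.72:
prox(3.1728) = sign(3.1728)*max(|3.1728| - 3.72, 0) = 0.0
prox(1.7306) = sign(1.7306)*max(|1.7306| - 3.72, 0) = 0.0
prox(-2.4762) = sign(-2.4762)*max(|-2.4762| - 3.72, 0) = 0.0
prox(x) = [0.0, 0.0, 0.0]
||prox(x)||_1 = 0.0 + 0.0 + 0.0 = 0.0


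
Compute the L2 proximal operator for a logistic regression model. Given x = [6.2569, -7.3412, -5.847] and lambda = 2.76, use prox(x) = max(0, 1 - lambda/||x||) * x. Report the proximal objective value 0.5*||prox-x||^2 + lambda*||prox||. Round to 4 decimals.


Step 1: Compute ||x||.
||x|| = 11.2796
Step 2: Compute scaling factor.
scale = max(0, 1 - 2.76/11.2796) = 0.7553
Step 3: prox(x) = [4.7259, -5.5449, -4.4163]
||prox(x)|| = 8.5196
Step 4: Proximal objective.
0.5*||prox-x||^2 = 3.8088
lambda*||prox|| = 23.5141
Total = 27.3229


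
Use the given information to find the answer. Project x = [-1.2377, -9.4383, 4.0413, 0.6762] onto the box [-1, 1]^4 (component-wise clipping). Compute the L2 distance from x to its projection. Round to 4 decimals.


Project each component onto [-1, 1].
clip(-1.2377) = -1.0, clip(-9.4383) = -1.0, clip(4.0413) = 1.0, clip(0.6762) = 0.6762
Projection = [-1.0, -1.0, 1.0, 0.6762]
Squared diffs: [0.0565, 71.2049, 9.2495, 0.0]
Distance = sqrt(80.5109) = 8.9728


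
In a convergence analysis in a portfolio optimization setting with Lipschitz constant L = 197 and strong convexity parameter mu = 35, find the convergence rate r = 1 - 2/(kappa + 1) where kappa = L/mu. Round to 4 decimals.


Step 1: Compute the condition number.
kappa = L/mu = 197/35 = 5.6286
Step 2: Compute the convergence rate.
r = 1 - 2/(kappa + 1) = 1 - 2*mu/(L + mu) = (L - mu)/(L + mu) = 162/232 = 0.6983


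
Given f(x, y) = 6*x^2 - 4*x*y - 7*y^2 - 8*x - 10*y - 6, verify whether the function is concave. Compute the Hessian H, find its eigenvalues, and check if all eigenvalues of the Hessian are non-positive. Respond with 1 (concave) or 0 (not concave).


The Hessian of f(x,y) = 6*x^2 - 4*x*y - 7*y^2 - 8*x - 10*y - 6 is:
H = [[12, -4], [-4, -14]]
Trace = 12 - 14 = -2
Determinant = 12*-14 - (-4)^2 = -184
Discriminant = (-2)^2 - 4*-184 = 740.0
Eigenvalues: lambda_1 = -14.6015, lambda_2 = 12.6015
The function is not concave.

0


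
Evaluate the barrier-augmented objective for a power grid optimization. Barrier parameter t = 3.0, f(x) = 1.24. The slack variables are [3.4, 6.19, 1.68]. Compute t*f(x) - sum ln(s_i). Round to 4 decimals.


Step 1: Compute log-barrier.
ln values: [1.2238, 1.8229, 0.5188]
phi = -(1.2238 + 1.8229 + 0.5188) = -3.5655
Step 2: Compute augmented objective.
t*f(x) = 3.0*1.24 = 3.72
Total = 3.72 - 3.5655 = 0.1545


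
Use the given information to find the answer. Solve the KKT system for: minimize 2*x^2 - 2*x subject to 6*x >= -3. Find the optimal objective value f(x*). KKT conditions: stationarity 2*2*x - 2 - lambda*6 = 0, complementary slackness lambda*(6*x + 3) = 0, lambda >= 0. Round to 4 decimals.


Step 1: Try lambda = 0 (constraint inactive).
Stationarity: 2*2*x - 2 = 0
x* = 2/(2*2) = 0.5
Check constraint: 6*0.5 = 3.0 >= -3 -- satisfied.
Step 2: Compute optimal value.
f(x*) = 2*0.5^2 - 2*0.5 = -0.5


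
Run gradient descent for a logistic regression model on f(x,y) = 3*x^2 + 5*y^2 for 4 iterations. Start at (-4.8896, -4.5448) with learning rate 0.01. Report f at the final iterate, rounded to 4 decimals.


Gradient descent on f(x,y) = 3*x^2 + 5*y^2.
Starting point: (-4.8896, -4.5448), alpha = 0.01
Step 1: grad_x = 2*3*-4.8896 = -29.3376, grad_y = 2*5*-4.5448 = -45.448
  x_1 = -4.8896 - 0.01*-29.3376 = -4.5962
  y_1 = -4.5448 - 0.01*-45.448 = -4.0903
Step 2: grad_x = 2*3*-4.5962 = -27.5773, grad_y = 2*5*-4.0903 = -40.9032
  x_2 = -4.5962 - 0.01*-27.5773 = -4.3205
  y_2 = -4.0903 - 0.01*-40.9032 = -3.6813
Step 3: grad_x = 2*3*-4.3205 = -25.9227, grad_y = 2*5*-3.6813 = -36.8129
  x_3 = -4.3205 - 0.01*-25.9227 = -4.0612
  y_3 = -3.6813 - 0.01*-36.8129 = -3.3132
Step 4: grad_x = 2*3*-4.0612 = -24.3673, grad_y = 2*5*-3.3132 = -33.1316
  x_4 = -4.0612 - 0.01*-24.3673 = -3.8176
  y_4 = -3.3132 - 0.01*-33.1316 = -2.9818
f(-3.8176, -2.9818) = 3*(-3.8176)^2 + 5*(-2.9818)^2 = 88.178


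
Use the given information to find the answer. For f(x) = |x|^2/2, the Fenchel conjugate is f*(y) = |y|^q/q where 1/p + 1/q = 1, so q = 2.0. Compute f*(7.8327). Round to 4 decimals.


The conjugate exponent q satisfies 1/p + 1/q = 1.
p = 2, so q = 2/(2 - 1) = 2.0
|y|^q = 7.8327^2.0 = 61.3512
f*(7.8327) = 61.3512 / 2.0 = 30.6756


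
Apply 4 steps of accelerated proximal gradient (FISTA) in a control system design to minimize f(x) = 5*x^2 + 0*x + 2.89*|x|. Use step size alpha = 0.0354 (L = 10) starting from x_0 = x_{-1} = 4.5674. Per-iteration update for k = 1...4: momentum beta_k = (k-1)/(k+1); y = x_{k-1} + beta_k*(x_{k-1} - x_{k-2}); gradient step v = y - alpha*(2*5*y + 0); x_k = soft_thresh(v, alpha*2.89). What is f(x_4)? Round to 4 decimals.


FISTA on f(x) = 5*x^2 + 0*x + 2.89*|x|
L = 10, alpha = 0.0354
Iteration 1: beta = 0.0, y = 4.5674 + 0.0*(4.5674 - 4.5674) = 4.5674
  grad(y) = 45.674, v = y - alpha*grad = 2.9505
  prox(v) = soft_thresh(2.9505, 0.1023) = 2.8482
Iteration 2: beta = 0.3333, y = 2.8482 + 0.3333*(2.8482 - 4.5674) = 2.2752
  grad(y) = 22.7518, v = y - alpha*grad = 1.4698
  prox(v) = soft_thresh(1.4698, 0.1023) = 1.3675
Iteration 3: beta = 0.5, y = 1.3675 + 0.5*(1.3675 - 2.8482) = 0.6271
  grad(y) = 6.2707, v = y - alpha*grad = 0.4051
  prox(v) = soft_thresh(0.4051, 0.1023) = 0.3028
Iteration 4: beta = 0.6, y = 0.3028 + 0.6*(0.3028 - 1.3675) = -0.336
  grad(y) = -3.3602, v = y - alpha*grad = -0.2171
  prox(v) = soft_thresh(-0.2171, 0.1023) = -0.1148
f(x_4) = 5*(-0.1148)^2 + 0*(-0.1148) + 2.89*|-0.1148| = 0.3975


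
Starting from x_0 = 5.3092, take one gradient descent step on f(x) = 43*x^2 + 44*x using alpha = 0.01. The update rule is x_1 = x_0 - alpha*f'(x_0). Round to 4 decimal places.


We compute the gradient at x_0 and apply the update.
f'(x) = 86*x + 44
f'(5.3092) = 86*5.3092 + 44 = 500.5912
x_1 = 5.3092 - 0.01*500.5912 = 0.3033


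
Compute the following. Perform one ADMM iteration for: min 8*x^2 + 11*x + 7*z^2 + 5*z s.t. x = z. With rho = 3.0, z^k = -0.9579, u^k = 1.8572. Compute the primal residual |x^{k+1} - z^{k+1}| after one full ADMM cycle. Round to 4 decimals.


ADMM iteration with rho = 3.0, z^k = -0.9579, u^k = 1.8572
Step 1: x-update.
Minimize 8*x^2 + 11*x + (3.0/2)*(x + 0.9579 + 1.8572)^2
FOC: (2*8 + 3.0)*x = -11 + 3.0*(-0.9579 - 1.8572)
x^{k+1} = -1.0234
Step 2: z-update.
Minimize 7*z^2 + 5*z + (3.0/2)*(-1.0234 - z + 1.8572)^2
FOC: (2*7 + 3.0)*z = -5 + 3.0*(-1.0234 + 1.8572)
z^{k+1} = -0.147
Step 3: u-update.
u^{k+1} = 1.8572 - 1.0234 + 0.147 = 0.9807
Step 4: Primal residual = |-1.0234 + 0.147| = 0.8765


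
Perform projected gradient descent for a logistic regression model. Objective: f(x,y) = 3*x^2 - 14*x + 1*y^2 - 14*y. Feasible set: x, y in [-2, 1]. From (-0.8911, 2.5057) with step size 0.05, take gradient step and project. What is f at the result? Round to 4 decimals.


Step 1: Compute gradient at (-0.8911, 2.5057).
grad_x = 2*3*-0.8911 - 14 = -19.3466
grad_y = 2*1*2.5057 - 14 = -8.9886
Step 2: Gradient step.
x_raw = -0.8911 - 0.05*-19.3466 = 0.0762
y_raw = 2.5057 - 0.05*-8.9886 = 2.9551
Step 3: Project onto [-2, 1].
x_proj = clip(0.0762) = 0.0762
y_proj = clip(2.9551) = 1.0
Step 4: Evaluate f.
f(0.0762, 1.0) = -14.0498


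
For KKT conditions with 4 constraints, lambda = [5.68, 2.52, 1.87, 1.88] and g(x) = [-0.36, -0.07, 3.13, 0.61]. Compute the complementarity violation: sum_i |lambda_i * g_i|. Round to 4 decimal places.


KKT complementary slackness check:
lambda_1 * g_1 = 5.68 * -0.36 = -2.0448
lambda_2 * g_2 = 2.52 * -0.07 = -0.1764
lambda_3 * g_3 = 1.87 * 3.13 = 5.8531
lambda_4 * g_4 = 1.88 * 0.61 = 1.1468
Total violation = 2.0448 + 0.1764 + 5.8531 + 1.1468 = 9.2211


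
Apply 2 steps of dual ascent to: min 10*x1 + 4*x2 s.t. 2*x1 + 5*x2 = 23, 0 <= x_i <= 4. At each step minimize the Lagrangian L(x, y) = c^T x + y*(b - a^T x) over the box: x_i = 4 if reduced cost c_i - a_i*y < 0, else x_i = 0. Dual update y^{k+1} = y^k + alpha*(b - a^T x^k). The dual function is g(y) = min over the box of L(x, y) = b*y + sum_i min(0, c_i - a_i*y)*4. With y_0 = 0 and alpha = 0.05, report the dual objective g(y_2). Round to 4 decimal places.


Dual ascent for LP: min 10*x1 + 4*x2, 2*x1 + 5*x2 = 23, 0 <= x_i <= 4
Step 1: y^k = 0.0, reduced costs: (10.0, 4.0)
  x^k = (0.0, 0.0), subgradient = b - a^T x = 23.0
  y^{k+1} = 0.0 + 0.05*23.0 = 1.15
Step 2: y^k = 1.15, reduced costs: (7.7, -1.75)
  x^k = (0.0, 4.0), subgradient = b - a^T x = 3.0
  y^{k+1} = 1.15 + 0.05*3.0 = 1.3
Dual objective at y_2 = 1.3: reduced costs (7.4, -2.5), box minimizer x = (0.0, 4.0)
g(y_2) = b*y + (c1 - a1*y)*x1 + (c2 - a2*y)*x2 = 23*1.3 + 7.4*0.0 + (-2.5)*4.0 = 29.9 + 0.0 - 10.0 = 19.9


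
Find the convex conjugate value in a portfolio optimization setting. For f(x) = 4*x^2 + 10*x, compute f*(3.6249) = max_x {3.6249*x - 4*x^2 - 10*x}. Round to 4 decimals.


f*(y) = sup_x {y*x - a*x^2 - b*x} = sup_x {(y-b)*x - a*x^2}
FOC: (y - b) - 2a*x = 0 => x* = (y - b)/(2a)
x* = (3.6249 - 10)/(2*4) = -0.7969
f*(3.6249) = (y-b)^2/(4a) = (3.6249 - 10)^2/(4*4)
= 40.6419/16 = 2.5401


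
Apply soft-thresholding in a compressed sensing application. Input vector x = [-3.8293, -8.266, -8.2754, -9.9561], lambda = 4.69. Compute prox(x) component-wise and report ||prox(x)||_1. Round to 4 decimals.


Soft-thresholding with lambda = 4.69:
prox(-3.8293) = sign(-3.8293)*max(|-3.8293| - 4.69, 0) = 0.0
prox(-8.266) = sign(-8.266)*max(|-8.266| - 4.69, 0) = -3.576
prox(-8.2754) = sign(-8.2754)*max(|-8.2754| - 4.69, 0) = -3.5854
prox(-9.9561) = sign(-9.9561)*max(|-9.9561| - 4.69, 0) = -5.2661
prox(x) = [0.0, -3.576, -3.5854, -5.2661]
||prox(x)||_1 = 0.0 + 3.576 + 3.5854 + 5.2661 = 12.4275


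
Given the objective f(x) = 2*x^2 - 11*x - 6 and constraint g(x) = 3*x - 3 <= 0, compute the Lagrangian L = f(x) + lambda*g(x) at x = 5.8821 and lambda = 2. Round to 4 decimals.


Step 1: Evaluate f(x).
f(5.8821) = 2*5.8821^2 - 11*5.8821 - 6 = -1.5049
Step 2: Evaluate g(x).
g(5.8821) = 3*5.8821 - 3 = 14.6463
Step 3: Compute Lagrangian.
L = -1.5049 + 2*14.6463 = 27.7877


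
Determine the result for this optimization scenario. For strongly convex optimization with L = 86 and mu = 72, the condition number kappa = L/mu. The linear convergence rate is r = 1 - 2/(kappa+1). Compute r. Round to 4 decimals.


Step 1: Compute the condition number.
kappa = L/mu = 86/72 = 1.1944
Step 2: Compute the convergence rate.
r = 1 - 2/(kappa + 1) = 1 - 2*mu/(L + mu) = (L - mu)/(L + mu) = 14/158 = 0.0886


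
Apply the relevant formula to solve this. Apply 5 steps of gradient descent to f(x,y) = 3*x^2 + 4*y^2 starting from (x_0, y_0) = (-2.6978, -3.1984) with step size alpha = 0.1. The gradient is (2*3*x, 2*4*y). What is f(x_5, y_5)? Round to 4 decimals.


Gradient descent on f(x,y) = 3*x^2 + 4*y^2.
Starting point: (-2.6978, -3.1984), alpha = 0.1
Step 1: grad_x = 2*3*-2.6978 = -16.1868, grad_y = 2*4*-3.1984 = -25.5872
  x_1 = -2.6978 - 0.1*-16.1868 = -1.0791
  y_1 = -3.1984 - 0.1*-25.5872 = -0.6397
Step 2: grad_x = 2*3*-1.0791 = -6.4747, grad_y = 2*4*-0.6397 = -5.1174
  x_2 = -1.0791 - 0.1*-6.4747 = -0.4316
  y_2 = -0.6397 - 0.1*-5.1174 = -0.1279
Step 3: grad_x = 2*3*-0.4316 = -2.5899, grad_y = 2*4*-0.1279 = -1.0235
  x_3 = -0.4316 - 0.1*-2.5899 = -0.1727
  y_3 = -0.1279 - 0.1*-1.0235 = -0.0256
Step 4: grad_x = 2*3*-0.1727 = -1.036, grad_y = 2*4*-0.0256 = -0.2047
  x_4 = -0.1727 - 0.1*-1.036 = -0.0691
  y_4 = -0.0256 - 0.1*-0.2047 = -0.0051
Step 5: grad_x = 2*3*-0.0691 = -0.4144, grad_y = 2*4*-0.0051 = -0.0409
  x_5 = -0.0691 - 0.1*-0.4144 = -0.0276
  y_5 = -0.0051 - 0.1*-0.0409 = -0.001
f(-0.0276, -0.001) = 3*(-0.0276)^2 + 4*(-0.001)^2 = 0.0023


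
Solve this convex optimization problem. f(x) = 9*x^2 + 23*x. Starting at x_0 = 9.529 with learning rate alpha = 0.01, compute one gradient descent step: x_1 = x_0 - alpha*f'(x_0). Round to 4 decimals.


We compute the gradient at x_0 and apply the update.
f'(x) = 18*x + 23
f'(9.529) = 18*9.529 + 23 = 194.522
x_1 = 9.529 - 0.01*194.522 = 7.5838


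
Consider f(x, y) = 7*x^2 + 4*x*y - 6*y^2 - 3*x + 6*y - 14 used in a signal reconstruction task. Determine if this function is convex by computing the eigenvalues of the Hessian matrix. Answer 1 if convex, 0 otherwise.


The Hessian of f(x,y) = 7*x^2 + 4*x*y - 6*y^2 - 3*x + 6*y - 14 is:
H = [[14, 4], [4, -12]]
Trace = 14 - 12 = 2
Determinant = 14*-12 - (4)^2 = -184
Discriminant = (2)^2 - 4*-184 = 740.0
Eigenvalues: lambda_1 = -12.6015, lambda_2 = 14.6015
The function is not convex.

0


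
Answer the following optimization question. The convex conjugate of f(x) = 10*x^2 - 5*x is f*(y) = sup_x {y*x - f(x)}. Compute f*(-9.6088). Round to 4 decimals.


f*(y) = sup_x {y*x - a*x^2 - b*x} = sup_x {(y-b)*x - a*x^2}
FOC: (y - b) - 2a*x = 0 => x* = (y - b)/(2a)
x* = (-9.6088 + 5)/(2*10) = -0.2304
f*(-9.6088) = (y-b)^2/(4a) = (-9.6088 + 5)^2/(4*10)
= 21.241/40 = 0.531


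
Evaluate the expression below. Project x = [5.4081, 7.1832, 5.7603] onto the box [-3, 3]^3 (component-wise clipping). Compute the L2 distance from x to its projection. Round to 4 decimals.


Project each component onto [-3, 3].
clip(5.4081) = 3.0, clip(7.1832) = 3.0, clip(5.7603) = 3.0
Projection = [3.0, 3.0, 3.0]
Squared diffs: [5.7989, 17.4992, 7.6193]
Distance = sqrt(30.9174) = 5.5603


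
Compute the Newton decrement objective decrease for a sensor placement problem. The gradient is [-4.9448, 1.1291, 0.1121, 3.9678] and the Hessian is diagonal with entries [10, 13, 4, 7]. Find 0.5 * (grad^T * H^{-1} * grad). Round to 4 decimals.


Step 1: H is diagonal, so H^(-1) * g = [-0.4945, 0.0869, 0.028, 0.5668].
Step 2: g^T H^(-1) g = sum_i g_i^2 / H_ii
  = (-4.9448)^2/10 + (1.1291)^2/13 + (0.1121)^2/4 + (3.9678)^2/7
  = 2.4451 + 0.0981 + 0.0031 + 2.2491 = 4.7954
Step 3: Objective decrease = 0.5 * g^T H^(-1) g = 2.3977


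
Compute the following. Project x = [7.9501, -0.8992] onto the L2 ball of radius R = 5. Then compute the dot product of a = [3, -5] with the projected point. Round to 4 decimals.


Step 1: Compute ||x|| (intermediates to 6 decimals).
||x|| = sqrt(7.9501^2 + (-0.8992)^2) = 8.000791
Step 2: Project.
Since ||x|| > R, scale = R/||x|| = 5/8.000791 = 0.624938, proj(x) = scale * x
proj(x) = [4.96832, -0.561944]
Step 3: Dot product.
a^T * proj(x) = 3*4.96832 - 5*(-0.561944) = 17.7147


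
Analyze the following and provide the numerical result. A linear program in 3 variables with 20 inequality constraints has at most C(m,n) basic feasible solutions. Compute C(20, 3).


Each vertex corresponds to some choice of n active constraints out of m, so the number of vertices is at most C(m, n) = m! / (n!(m-n)!).
m = 20, n = 3
Numerator: 20 * 19 * 18
Denominator: 3! = 6
C(20, 3) = 1140


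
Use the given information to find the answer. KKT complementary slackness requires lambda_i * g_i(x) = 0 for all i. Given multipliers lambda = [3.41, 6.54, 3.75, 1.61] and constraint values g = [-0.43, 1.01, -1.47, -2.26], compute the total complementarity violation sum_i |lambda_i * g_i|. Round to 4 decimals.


KKT complementary slackness check:
lambda_1 * g_1 = 3.41 * -0.43 = -1.4663
lambda_2 * g_2 = 6.54 * 1.01 = 6.6054
lambda_3 * g_3 = 3.75 * -1.47 = -5.5125
lambda_4 * g_4 = 1.61 * -2.26 = -3.6386
Total violation = 1.4663 + 6.6054 + 5.5125 + 3.6386 = 17.2228


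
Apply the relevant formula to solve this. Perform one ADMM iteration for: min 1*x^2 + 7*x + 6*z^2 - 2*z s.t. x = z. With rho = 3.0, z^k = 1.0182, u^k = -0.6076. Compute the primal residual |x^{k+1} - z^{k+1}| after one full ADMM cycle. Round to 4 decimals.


ADMM iteration with rho = 3.0, z^k = 1.0182, u^k = -0.6076
Step 1: x-update.
Minimize 1*x^2 + 7*x + (3.0/2)*(x - 1.0182 - 0.6076)^2
FOC: (2*1 + 3.0)*x = -7 + 3.0*(1.0182 + 0.6076)
x^{k+1} = -0.4245
Step 2: z-update.
Minimize 6*z^2 - 2*z + (3.0/2)*(-0.4245 - z - 0.6076)^2
FOC: (2*6 + 3.0)*z = 2 + 3.0*(-0.4245 - 0.6076)
z^{k+1} = -0.0731
Step 3: u-update.
u^{k+1} = -0.6076 - 0.4245 + 0.0731 = -0.959
Step 4: Primal residual = |-0.4245 + 0.0731| = 0.3514


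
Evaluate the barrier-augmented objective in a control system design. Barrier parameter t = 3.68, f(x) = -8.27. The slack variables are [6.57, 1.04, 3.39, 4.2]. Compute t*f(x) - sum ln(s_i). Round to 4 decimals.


Step 1: Compute log-barrier.
ln values: [1.8825, 0.0392, 1.2208, 1.4351]
phi = -(1.8825 + 0.0392 + 1.2208 + 1.4351) = -4.5776
Step 2: Compute augmented objective.
t*f(x) = 3.68*-8.27 = -30.4336
Total = -30.4336 - 4.5776 = -35.0112


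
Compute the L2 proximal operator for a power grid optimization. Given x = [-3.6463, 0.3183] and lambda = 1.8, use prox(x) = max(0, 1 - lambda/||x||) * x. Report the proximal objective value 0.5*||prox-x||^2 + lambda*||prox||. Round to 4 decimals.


Step 1: Compute ||x||.
||x|| = 3.6602
Step 2: Compute scaling factor.
scale = max(0, 1 - 1.8/3.6602) = 0.5082
Step 3: prox(x) = [-1.8531, 0.1618]
||prox(x)|| = 1.8602
Step 4: Proximal objective.
0.5*||prox-x||^2 = 1.62
lambda*||prox|| = 3.3484
Total = 4.9683


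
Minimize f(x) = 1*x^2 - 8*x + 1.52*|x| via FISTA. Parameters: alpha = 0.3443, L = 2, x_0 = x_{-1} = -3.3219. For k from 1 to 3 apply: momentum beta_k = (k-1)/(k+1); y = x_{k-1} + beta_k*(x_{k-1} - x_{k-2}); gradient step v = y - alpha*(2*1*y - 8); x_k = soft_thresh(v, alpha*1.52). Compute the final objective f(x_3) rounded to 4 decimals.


FISTA on f(x) = 1*x^2 - 8*x + 1.52*|x|
L = 2, alpha = 0.3443
Iteration 1: beta = 0.0, y = -3.3219 + 0.0*(-3.3219 + 3.3219) = -3.3219
  grad(y) = -14.6438, v = y - alpha*grad = 1.72
  prox(v) = soft_thresh(1.72, 0.5233) = 1.1966
Iteration 2: beta = 0.3333, y = 1.1966 + 0.3333*(1.1966 + 3.3219) = 2.7028
  grad(y) = -2.5944, v = y - alpha*grad = 3.5961
  prox(v) = soft_thresh(3.5961, 0.5233) = 3.0727
Iteration 3: beta = 0.5, y = 3.0727 + 0.5*(3.0727 - 1.1966) = 4.0108
  grad(y) = 0.0215, v = y - alpha*grad = 4.0034
  prox(v) = soft_thresh(4.0034, 0.5233) = 3.48
f(x_3) = 1*3.48^2 - 8*3.48 + 1.52*|3.48| = -10.44


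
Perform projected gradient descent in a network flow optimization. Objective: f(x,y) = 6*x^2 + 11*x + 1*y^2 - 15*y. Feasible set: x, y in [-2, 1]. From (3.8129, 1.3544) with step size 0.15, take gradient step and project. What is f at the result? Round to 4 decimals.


Step 1: Compute gradient at (3.8129, 1.3544).
grad_x = 2*6*3.8129 + 11 = 56.7548
grad_y = 2*1*1.3544 - 15 = -12.2912
Step 2: Gradient step.
x_raw = 3.8129 - 0.15*56.7548 = -4.7003
y_raw = 1.3544 - 0.15*-12.2912 = 3.1981
Step 3: Project onto [-2, 1].
x_proj = clip(-4.7003) = -2.0
y_proj = clip(3.1981) = 1.0
Step 4: Evaluate f.
f(-2.0, 1.0) = -12.0


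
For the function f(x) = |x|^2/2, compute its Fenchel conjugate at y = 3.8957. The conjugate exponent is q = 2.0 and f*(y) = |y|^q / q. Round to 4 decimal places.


The conjugate exponent q satisfies 1/p + 1/q = 1.
p = 2, so q = 2/(2 - 1) = 2.0
|y|^q = 3.8957^2.0 = 15.1765
f*(3.8957) = 15.1765 / 2.0 = 7.5882


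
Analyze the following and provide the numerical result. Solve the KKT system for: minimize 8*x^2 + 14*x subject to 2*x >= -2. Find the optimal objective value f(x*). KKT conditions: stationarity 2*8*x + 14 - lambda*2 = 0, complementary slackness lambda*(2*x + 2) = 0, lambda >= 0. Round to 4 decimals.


Step 1: Try lambda = 0 (constraint inactive).
Stationarity: 2*8*x + 14 = 0
x* = -14/(2*8) = -0.875
Check constraint: 2*-0.875 = -1.75 >= -2 -- satisfied.
Step 2: Compute optimal value.
f(x*) = 8*(-0.875)^2 + 14*(-0.875) = -6.125


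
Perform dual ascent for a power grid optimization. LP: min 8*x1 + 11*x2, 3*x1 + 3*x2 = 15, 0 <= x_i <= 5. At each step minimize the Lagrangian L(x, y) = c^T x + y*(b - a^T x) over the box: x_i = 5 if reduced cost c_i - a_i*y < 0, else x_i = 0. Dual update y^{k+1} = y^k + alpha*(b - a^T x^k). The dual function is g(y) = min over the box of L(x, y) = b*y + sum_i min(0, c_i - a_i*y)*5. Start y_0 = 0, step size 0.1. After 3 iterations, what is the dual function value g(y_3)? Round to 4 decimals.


Dual ascent for LP: min 8*x1 + 11*x2, 3*x1 + 3*x2 = 15, 0 <= x_i <= 5
Step 1: y^k = 0.0, reduced costs: (8.0, 11.0)
  x^k = (0.0, 0.0), subgradient = b - a^T x = 15.0
  y^{k+1} = 0.0 + 0.1*15.0 = 1.5
Step 2: y^k = 1.5, reduced costs: (3.5, 6.5)
  x^k = (0.0, 0.0), subgradient = b - a^T x = 15.0
  y^{k+1} = 1.5 + 0.1*15.0 = 3.0
Step 3: y^k = 3.0, reduced costs: (-1.0, 2.0)
  x^k = (5.0, 0.0), subgradient = b - a^T x = 0.0
  y^{k+1} = 3.0 + 0.1*0.0 = 3.0
Dual objective at y_3 = 3.0: reduced costs (-1.0, 2.0), box minimizer x = (5.0, 0.0)
g(y_3) = b*y + (c1 - a1*y)*x1 + (c2 - a2*y)*x2 = 15*3.0 + (-1.0)*5.0 + 2.0*0.0 = 45.0 - 5.0 + 0.0 = 40.0


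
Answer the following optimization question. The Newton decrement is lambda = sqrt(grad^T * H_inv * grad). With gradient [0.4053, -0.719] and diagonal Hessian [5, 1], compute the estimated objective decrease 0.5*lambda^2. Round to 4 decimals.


Step 1: H is diagonal, so H^(-1) * g = [0.0811, -0.719].
Step 2: g^T H^(-1) g = sum_i g_i^2 / H_ii
  = (0.4053)^2/5 + (-0.719)^2/1
  = 0.0329 + 0.517 = 0.5498
Step 3: Objective decrease = 0.5 * g^T H^(-1) g = 0.2749


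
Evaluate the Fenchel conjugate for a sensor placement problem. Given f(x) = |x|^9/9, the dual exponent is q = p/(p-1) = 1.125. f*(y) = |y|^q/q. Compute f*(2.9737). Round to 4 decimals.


The conjugate exponent q satisfies 1/p + 1/q = 1.
p = 9, so q = 9/(9 - 1) = 1.125
|y|^q = 2.9737^1.125 = 3.4077
f*(2.9737) = 3.4077 / 1.125 = 3.0291


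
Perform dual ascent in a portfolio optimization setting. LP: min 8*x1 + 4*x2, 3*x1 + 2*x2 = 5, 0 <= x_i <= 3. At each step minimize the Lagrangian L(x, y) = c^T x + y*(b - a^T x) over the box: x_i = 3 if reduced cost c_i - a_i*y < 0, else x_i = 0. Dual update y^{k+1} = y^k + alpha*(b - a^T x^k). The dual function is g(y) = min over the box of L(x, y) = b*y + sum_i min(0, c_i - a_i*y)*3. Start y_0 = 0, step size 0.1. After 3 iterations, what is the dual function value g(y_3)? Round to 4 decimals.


Dual ascent for LP: min 8*x1 + 4*x2, 3*x1 + 2*x2 = 5, 0 <= x_i <= 3
Step 1: y^k = 0.0, reduced costs: (8.0, 4.0)
  x^k = (0.0, 0.0), subgradient = b - a^T x = 5.0
  y^{k+1} = 0.0 + 0.1*5.0 = 0.5
Step 2: y^k = 0.5, reduced costs: (6.5, 3.0)
  x^k = (0.0, 0.0), subgradient = b - a^T x = 5.0
  y^{k+1} = 0.5 + 0.1*5.0 = 1.0
Step 3: y^k = 1.0, reduced costs: (5.0, 2.0)
  x^k = (0.0, 0.0), subgradient = b - a^T x = 5.0
  y^{k+1} = 1.0 + 0.1*5.0 = 1.5
Dual objective at y_3 = 1.5: reduced costs (3.5, 1.0), box minimizer x = (0.0, 0.0)
g(y_3) = b*y + (c1 - a1*y)*x1 + (c2 - a2*y)*x2 = 5*1.5 + 3.5*0.0 + 1.0*0.0 = 7.5 + 0.0 + 0.0 = 7.5


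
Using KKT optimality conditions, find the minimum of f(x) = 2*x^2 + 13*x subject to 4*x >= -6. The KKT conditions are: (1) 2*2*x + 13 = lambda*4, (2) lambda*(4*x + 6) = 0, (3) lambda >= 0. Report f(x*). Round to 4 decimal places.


Step 1: Try lambda = 0 (constraint inactive).
x_unc = -13/(2*2) = -3.25
Check: 4*-3.25 = -13.0 < -6 -- violated!
Step 2: Constraint must be active: 4*x = -6
x* = -6/4 = -1.5
lambda = (2*2*(-1.5) + 13)/4 = 1.75
Step 3: Compute optimal value.
f(x*) = 2*(-1.5)^2 + 13*(-1.5) = -15.0


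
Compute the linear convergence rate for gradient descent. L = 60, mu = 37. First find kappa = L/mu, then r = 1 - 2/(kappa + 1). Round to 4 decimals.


Step 1: Compute the condition number.
kappa = L/mu = 60/37 = 1.6216
Step 2: Compute the convergence rate.
r = 1 - 2/(kappa + 1) = 1 - 2*mu/(L + mu) = (L - mu)/(L + mu) = 23/97 = 0.2371


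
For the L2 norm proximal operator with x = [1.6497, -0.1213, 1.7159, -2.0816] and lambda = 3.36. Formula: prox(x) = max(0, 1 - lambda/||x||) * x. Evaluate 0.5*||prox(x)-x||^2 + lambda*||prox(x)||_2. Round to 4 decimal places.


Step 1: Compute ||x||.
||x|| = 3.1644
Step 2: Compute scaling factor.
scale = max(0, 1 - 3.36/3.1644) = 0.0
Step 3: prox(x) = [0.0, -0.0, 0.0, -0.0]
||prox(x)|| = 0.0
Step 4: Proximal objective.
0.5*||prox-x||^2 = 5.0068
lambda*||prox|| = 0.0
Total = 5.0068


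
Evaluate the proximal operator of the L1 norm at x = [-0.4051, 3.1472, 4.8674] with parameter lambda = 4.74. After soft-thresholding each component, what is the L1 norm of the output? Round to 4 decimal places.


Soft-thresholding with lambda = 4.74:
prox(-0.4051) = sign(-0.4051)*max(|-0.4051| - 4.74, 0) = 0.0
prox(3.1472) = sign(3.1472)*max(|3.1472| - 4.74, 0) = 0.0
prox(4.8674) = sign(4.8674)*max(|4.8674| - 4.74, 0) = 0.1274
prox(x) = [0.0, 0.0, 0.1274]
||prox(x)||_1 = 0.0 + 0.0 + 0.1274 = 0.1274


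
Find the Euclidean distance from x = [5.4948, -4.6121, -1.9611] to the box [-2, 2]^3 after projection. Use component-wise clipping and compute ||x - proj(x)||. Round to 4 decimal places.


Project each component onto [-2, 2].
clip(5.4948) = 2.0, clip(-4.6121) = -2.0, clip(-1.9611) = -1.9611
Projection = [2.0, -2.0, -1.9611]
Squared diffs: [12.2136, 6.8231, 0.0]
Distance = sqrt(19.0367) = 4.3631


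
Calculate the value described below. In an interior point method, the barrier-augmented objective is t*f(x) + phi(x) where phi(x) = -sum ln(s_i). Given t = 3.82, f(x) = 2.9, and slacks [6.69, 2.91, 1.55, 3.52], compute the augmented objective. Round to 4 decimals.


Step 1: Compute log-barrier.
ln values: [1.9006, 1.0682, 0.4383, 1.2585]
phi = -(1.9006 + 1.0682 + 0.4383 + 1.2585) = -4.6655
Step 2: Compute augmented objective.
t*f(x) = 3.82*2.9 = 11.078
Total = 11.078 - 4.6655 = 6.4125


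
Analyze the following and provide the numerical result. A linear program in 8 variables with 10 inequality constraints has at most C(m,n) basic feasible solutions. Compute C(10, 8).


Each vertex corresponds to some choice of n active constraints out of m, so the number of vertices is at most C(m, n) = m! / (n!(m-n)!).
m = 10, n = 8
Numerator: 10 * 9 * 8 * 7 * 6 * 5 * 4 * 3
Denominator: 8! = 40320
C(10, 8) = 45


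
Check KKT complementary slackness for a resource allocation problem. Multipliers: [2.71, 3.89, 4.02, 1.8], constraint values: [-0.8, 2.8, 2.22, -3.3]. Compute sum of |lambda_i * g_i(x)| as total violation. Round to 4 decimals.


KKT complementary slackness check:
lambda_1 * g_1 = 2.71 * -0.8 = -2.168
lambda_2 * g_2 = 3.89 * 2.8 = 10.892
lambda_3 * g_3 = 4.02 * 2.22 = 8.9244
lambda_4 * g_4 = 1.8 * -3.3 = -5.94
Total violation = 2.168 + 10.892 + 8.9244 + 5.94 = 27.9244


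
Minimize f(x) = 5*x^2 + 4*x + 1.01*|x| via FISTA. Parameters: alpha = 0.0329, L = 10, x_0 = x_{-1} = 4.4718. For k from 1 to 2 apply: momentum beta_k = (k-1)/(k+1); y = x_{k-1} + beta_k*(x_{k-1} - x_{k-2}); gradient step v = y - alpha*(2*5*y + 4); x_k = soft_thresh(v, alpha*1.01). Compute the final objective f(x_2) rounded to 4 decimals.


FISTA on f(x) = 5*x^2 + 4*x + 1.01*|x|
L = 10, alpha = 0.0329
Iteration 1: beta = 0.0, y = 4.4718 + 0.0*(4.4718 - 4.4718) = 4.4718
  grad(y) = 48.718, v = y - alpha*grad = 2.869
  prox(v) = soft_thresh(2.869, 0.0332) = 2.8357
Iteration 2: beta = 0.3333, y = 2.8357 + 0.3333*(2.8357 - 4.4718) = 2.2904
  grad(y) = 26.904, v = y - alpha*grad = 1.4053
  prox(v) = soft_thresh(1.4053, 0.0332) = 1.372
f(x_2) = 5*1.372^2 + 4*1.372 + 1.01*|1.372| = 16.2862


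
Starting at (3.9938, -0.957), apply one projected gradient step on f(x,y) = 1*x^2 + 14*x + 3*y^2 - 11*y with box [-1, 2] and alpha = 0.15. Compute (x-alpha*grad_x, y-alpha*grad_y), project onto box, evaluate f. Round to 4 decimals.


Step 1: Compute gradient at (3.9938, -0.957).
grad_x = 2*1*3.9938 + 14 = 21.9876
grad_y = 2*3*-0.957 - 11 = -16.742
Step 2: Gradient step.
x_raw = 3.9938 - 0.15*21.9876 = 0.6957
y_raw = -0.957 - 0.15*-16.742 = 1.5543
Step 3: Project onto [-1, 2].
x_proj = clip(0.6957) = 0.6957
y_proj = clip(1.5543) = 1.5543
Step 4: Evaluate f.
f(0.6957, 1.5543) = 0.3734


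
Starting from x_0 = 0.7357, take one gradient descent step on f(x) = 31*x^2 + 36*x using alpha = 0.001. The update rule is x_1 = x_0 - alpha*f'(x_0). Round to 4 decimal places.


We compute the gradient at x_0 and apply the update.
f'(x) = 62*x + 36
f'(0.7357) = 62*0.7357 + 36 = 81.6134
x_1 = 0.7357 - 0.001*81.6134 = 0.6541


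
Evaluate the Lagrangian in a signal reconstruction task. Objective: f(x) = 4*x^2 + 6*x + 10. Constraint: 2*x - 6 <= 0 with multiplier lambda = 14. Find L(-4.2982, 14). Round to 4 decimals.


Step 1: Evaluate f(x).
f(-4.2982) = 4*(-4.2982)^2 + 6*(-4.2982) + 10 = 58.1089
Step 2: Evaluate g(x).
g(-4.2982) = 2*-4.2982 - 6 = -14.5964
Step 3: Compute Lagrangian.
L = 58.1089 + 14*-14.5964 = -146.2407


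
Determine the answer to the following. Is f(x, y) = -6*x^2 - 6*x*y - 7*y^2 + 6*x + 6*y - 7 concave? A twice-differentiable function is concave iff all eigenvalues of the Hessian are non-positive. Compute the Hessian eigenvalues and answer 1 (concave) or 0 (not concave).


The Hessian of f(x,y) = -6*x^2 - 6*x*y - 7*y^2 + 6*x + 6*y - 7 is:
H = [[-12, -6], [-6, -14]]
Trace = -12 - 14 = -26
Determinant = -12*-14 - (-6)^2 = 132
Discriminant = (-26)^2 - 4*132 = 148.0
Eigenvalues: lambda_1 = -19.0828, lambda_2 = -6.9172
The function is concave.

1


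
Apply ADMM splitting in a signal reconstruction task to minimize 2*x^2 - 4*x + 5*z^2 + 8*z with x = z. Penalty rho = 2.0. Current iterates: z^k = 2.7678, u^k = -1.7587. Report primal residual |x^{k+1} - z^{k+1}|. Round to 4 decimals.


ADMM iteration with rho = 2.0, z^k = 2.7678, u^k = -1.7587
Step 1: x-update.
Minimize 2*x^2 - 4*x + (2.0/2)*(x - 2.7678 - 1.7587)^2
FOC: (2*2 + 2.0)*x = 4 + 2.0*(2.7678 + 1.7587)
x^{k+1} = 2.1755
Step 2: z-update.
Minimize 5*z^2 + 8*z + (2.0/2)*(2.1755 - z - 1.7587)^2
FOC: (2*5 + 2.0)*z = -8 + 2.0*(2.1755 - 1.7587)
z^{k+1} = -0.5972
Step 3: u-update.
u^{k+1} = -1.7587 + 2.1755 + 0.5972 = 1.014
Step 4: Primal residual = |2.1755 + 0.5972| = 2.7727


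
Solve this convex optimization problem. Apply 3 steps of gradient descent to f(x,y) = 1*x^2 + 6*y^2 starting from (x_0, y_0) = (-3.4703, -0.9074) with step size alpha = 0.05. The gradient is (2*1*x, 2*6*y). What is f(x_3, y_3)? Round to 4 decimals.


Gradient descent on f(x,y) = 1*x^2 + 6*y^2.
Starting point: (-3.4703, -0.9074), alpha = 0.05
Step 1: grad_x = 2*1*-3.4703 = -6.9406, grad_y = 2*6*-0.9074 = -10.8888
  x_1 = -3.4703 - 0.05*-6.9406 = -3.1233
  y_1 = -0.9074 - 0.05*-10.8888 = -0.363
Step 2: grad_x = 2*1*-3.1233 = -6.2465, grad_y = 2*6*-0.363 = -4.3555
  x_2 = -3.1233 - 0.05*-6.2465 = -2.8109
  y_2 = -0.363 - 0.05*-4.3555 = -0.1452
Step 3: grad_x = 2*1*-2.8109 = -5.6219, grad_y = 2*6*-0.1452 = -1.7422
  x_3 = -2.8109 - 0.05*-5.6219 = -2.5298
  y_3 = -0.1452 - 0.05*-1.7422 = -0.0581
f(-2.5298, -0.0581) = 1*(-2.5298)^2 + 6*(-0.0581)^2 = 6.4204


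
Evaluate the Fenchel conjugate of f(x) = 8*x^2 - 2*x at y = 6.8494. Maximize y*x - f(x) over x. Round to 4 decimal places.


f*(y) = sup_x {y*x - a*x^2 - b*x} = sup_x {(y-b)*x - a*x^2}
FOC: (y - b) - 2a*x = 0 => x* = (y - b)/(2a)
x* = (6.8494 + 2)/(2*8) = 0.5531
f*(6.8494) = (y-b)^2/(4a) = (6.8494 + 2)^2/(4*8)
= 78.3119/32 = 2.4472


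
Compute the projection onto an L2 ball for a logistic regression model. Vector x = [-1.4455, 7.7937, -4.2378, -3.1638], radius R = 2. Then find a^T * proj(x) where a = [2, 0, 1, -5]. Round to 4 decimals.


Step 1: Compute ||x|| (intermediates to 6 decimals).
||x|| = sqrt((-1.4455)^2 + 7.7937^2 + (-4.2378)^2 + (-3.1638)^2) = 9.528893
Step 2: Project.
Since ||x|| > R, scale = R/||x|| = 2/9.528893 = 0.209888, proj(x) = scale * x
proj(x) = [-0.303393, 1.635804, -0.889463, -0.664044]
Step 3: Dot product.
a^T * proj(x) = 2*(-0.303393) + 0*1.635804 + 1*(-0.889463) - 5*(-0.664044) = 1.824


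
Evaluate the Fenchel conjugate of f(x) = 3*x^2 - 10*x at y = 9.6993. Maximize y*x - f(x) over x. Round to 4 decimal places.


f*(y) = sup_x {y*x - a*x^2 - b*x} = sup_x {(y-b)*x - a*x^2}
FOC: (y - b) - 2a*x = 0 => x* = (y - b)/(2a)
x* = (9.6993 + 10)/(2*3) = 3.2832
f*(9.6993) = (y-b)^2/(4a) = (9.6993 + 10)^2/(4*3)
= 388.0624/12 = 32.3385


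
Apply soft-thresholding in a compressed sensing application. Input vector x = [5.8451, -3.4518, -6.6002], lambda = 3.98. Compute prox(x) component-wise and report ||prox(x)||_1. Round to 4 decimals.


Soft-thresholding with lambda = 3.98:
prox(5.8451) = sign(5.8451)*max(|5.8451| - 3.98, 0) = 1.8651
prox(-3.4518) = sign(-3.4518)*max(|-3.4518| - 3.98, 0) = 0.0
prox(-6.6002) = sign(-6.6002)*max(|-6.6002| - 3.98, 0) = -2.6202
prox(x) = [1.8651, 0.0, -2.6202]
||prox(x)||_1 = 1.8651 + 0.0 + 2.6202 = 4.4853


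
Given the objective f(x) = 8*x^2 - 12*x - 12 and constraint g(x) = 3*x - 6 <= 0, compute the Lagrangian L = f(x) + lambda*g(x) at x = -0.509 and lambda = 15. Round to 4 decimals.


Step 1: Evaluate f(x).
f(-0.509) = 8*(-0.509)^2 - 12*(-0.509) - 12 = -3.8194
Step 2: Evaluate g(x).
g(-0.509) = 3*-0.509 - 6 = -7.527
Step 3: Compute Lagrangian.
L = -3.8194 + 15*-7.527 = -116.7244


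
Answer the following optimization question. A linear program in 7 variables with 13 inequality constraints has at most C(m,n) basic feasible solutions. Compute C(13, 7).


Each vertex corresponds to some choice of n active constraints out of m, so the number of vertices is at most C(m, n) = m! / (n!(m-n)!).
m = 13, n = 7
Numerator: 13 * 12 * 11 * 10 * 9 * 8 * 7
Denominator: 7! = 5040
C(13, 7) = 1716
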